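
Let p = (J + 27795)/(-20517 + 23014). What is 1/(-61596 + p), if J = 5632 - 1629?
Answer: -2497/153773414 ≈ -1.6238e-5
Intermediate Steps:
J = 4003
p = 31798/2497 (p = (4003 + 27795)/(-20517 + 23014) = 31798/2497 ≈ 12.734)
1/(-61596 + p) = 1/(-61596 + 31798/2497) = 1/(-153773414/2497) = -2497/153773414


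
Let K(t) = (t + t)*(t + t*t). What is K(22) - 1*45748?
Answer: -23484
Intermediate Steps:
K(t) = 2*t*(t + t²) (K(t) = (2*t)*(t + t²) = 2*t*(t + t²))
K(22) - 1*45748 = 2*22²*(1 + 22) - 1*45748 = 2*484*23 - 45748 = 22264 - 45748 = -23484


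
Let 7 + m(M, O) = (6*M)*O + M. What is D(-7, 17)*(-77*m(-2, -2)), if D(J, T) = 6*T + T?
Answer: -137445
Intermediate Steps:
D(J, T) = 7*T
m(M, O) = -7 + M + 6*M*O (m(M, O) = -7 + ((6*M)*O + M) = -7 + (6*M*O + M) = -7 + (M + 6*M*O) = -7 + M + 6*M*O)
D(-7, 17)*(-77*m(-2, -2)) = (7*17)*(-77*(-7 - 2 + 6*(-2)*(-2))) = 119*(-77*(-7 - 2 + 24)) = 119*(-77*15) = 119*(-1155) = -137445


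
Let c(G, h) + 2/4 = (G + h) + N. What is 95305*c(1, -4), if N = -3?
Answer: -1238965/2 ≈ -6.1948e+5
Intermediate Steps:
c(G, h) = -7/2 + G + h (c(G, h) = -1/2 + ((G + h) - 3) = -1/2 + (-3 + G + h) = -7/2 + G + h)
95305*c(1, -4) = 95305*(-7/2 + 1 - 4) = 95305*(-13/2) = -1238965/2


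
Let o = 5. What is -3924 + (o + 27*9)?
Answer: -3676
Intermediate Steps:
-3924 + (o + 27*9) = -3924 + (5 + 27*9) = -3924 + (5 + 243) = -3924 + 248 = -3676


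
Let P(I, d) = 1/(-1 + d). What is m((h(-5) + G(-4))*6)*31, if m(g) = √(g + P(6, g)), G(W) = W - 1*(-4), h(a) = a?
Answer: 7*I*√589 ≈ 169.89*I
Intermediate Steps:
G(W) = 4 + W (G(W) = W + 4 = 4 + W)
m(g) = √(g + 1/(-1 + g))
m((h(-5) + G(-4))*6)*31 = √((1 + ((-5 + (4 - 4))*6)*(-1 + (-5 + (4 - 4))*6))/(-1 + (-5 + (4 - 4))*6))*31 = √((1 + ((-5 + 0)*6)*(-1 + (-5 + 0)*6))/(-1 + (-5 + 0)*6))*31 = √((1 + (-5*6)*(-1 - 5*6))/(-1 - 5*6))*31 = √((1 - 30*(-1 - 30))/(-1 - 30))*31 = √((1 - 30*(-31))/(-31))*31 = √(-(1 + 930)/31)*31 = √(-1/31*931)*31 = √(-931/31)*31 = (7*I*√589/31)*31 = 7*I*√589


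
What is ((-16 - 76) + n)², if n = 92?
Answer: 0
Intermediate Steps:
((-16 - 76) + n)² = ((-16 - 76) + 92)² = (-92 + 92)² = 0² = 0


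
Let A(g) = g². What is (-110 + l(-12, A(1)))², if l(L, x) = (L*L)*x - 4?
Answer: 900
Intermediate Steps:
l(L, x) = -4 + x*L² (l(L, x) = L²*x - 4 = x*L² - 4 = -4 + x*L²)
(-110 + l(-12, A(1)))² = (-110 + (-4 + 1²*(-12)²))² = (-110 + (-4 + 1*144))² = (-110 + (-4 + 144))² = (-110 + 140)² = 30² = 900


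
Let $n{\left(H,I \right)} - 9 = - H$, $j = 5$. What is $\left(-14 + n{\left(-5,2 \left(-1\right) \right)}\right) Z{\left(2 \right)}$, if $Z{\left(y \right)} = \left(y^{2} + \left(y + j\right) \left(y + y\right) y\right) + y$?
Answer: $0$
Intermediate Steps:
$Z{\left(y \right)} = y + y^{2} + 2 y^{2} \left(5 + y\right)$ ($Z{\left(y \right)} = \left(y^{2} + \left(y + 5\right) \left(y + y\right) y\right) + y = \left(y^{2} + \left(5 + y\right) 2 y y\right) + y = \left(y^{2} + 2 y \left(5 + y\right) y\right) + y = \left(y^{2} + 2 y^{2} \left(5 + y\right)\right) + y = y + y^{2} + 2 y^{2} \left(5 + y\right)$)
$n{\left(H,I \right)} = 9 - H$
$\left(-14 + n{\left(-5,2 \left(-1\right) \right)}\right) Z{\left(2 \right)} = \left(-14 + \left(9 - -5\right)\right) 2 \left(1 + 2 \cdot 2^{2} + 11 \cdot 2\right) = \left(-14 + \left(9 + 5\right)\right) 2 \left(1 + 2 \cdot 4 + 22\right) = \left(-14 + 14\right) 2 \left(1 + 8 + 22\right) = 0 \cdot 2 \cdot 31 = 0 \cdot 62 = 0$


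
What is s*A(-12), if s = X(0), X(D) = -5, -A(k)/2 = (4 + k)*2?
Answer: -160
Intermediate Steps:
A(k) = -16 - 4*k (A(k) = -2*(4 + k)*2 = -2*(8 + 2*k) = -16 - 4*k)
s = -5
s*A(-12) = -5*(-16 - 4*(-12)) = -5*(-16 + 48) = -5*32 = -160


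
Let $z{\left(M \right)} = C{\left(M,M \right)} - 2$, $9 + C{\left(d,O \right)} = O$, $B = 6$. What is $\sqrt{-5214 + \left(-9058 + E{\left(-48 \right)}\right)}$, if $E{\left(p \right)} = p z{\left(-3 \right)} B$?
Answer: $32 i \sqrt{10} \approx 101.19 i$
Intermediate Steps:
$C{\left(d,O \right)} = -9 + O$
$z{\left(M \right)} = -11 + M$ ($z{\left(M \right)} = \left(-9 + M\right) - 2 = -11 + M$)
$E{\left(p \right)} = - 84 p$ ($E{\left(p \right)} = p \left(-11 - 3\right) 6 = p \left(-14\right) 6 = - 14 p 6 = - 84 p$)
$\sqrt{-5214 + \left(-9058 + E{\left(-48 \right)}\right)} = \sqrt{-5214 - 5026} = \sqrt{-10240} = 32 i \sqrt{10}$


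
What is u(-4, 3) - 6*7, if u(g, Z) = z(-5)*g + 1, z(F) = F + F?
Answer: -1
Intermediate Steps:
z(F) = 2*F
u(g, Z) = 1 - 10*g (u(g, Z) = (2*(-5))*g + 1 = -10*g + 1 = 1 - 10*g)
u(-4, 3) - 6*7 = (1 - 10*(-4)) - 6*7 = (1 + 40) - 42 = 41 - 42 = -1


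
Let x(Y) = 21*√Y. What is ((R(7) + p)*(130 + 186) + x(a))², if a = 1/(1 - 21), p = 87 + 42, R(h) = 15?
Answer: 41412279879/20 + 955584*I*√5/5 ≈ 2.0706e+9 + 4.2735e+5*I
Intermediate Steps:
p = 129
a = -1/20 (a = 1/(-20) = -1/20 ≈ -0.050000)
((R(7) + p)*(130 + 186) + x(a))² = ((15 + 129)*(130 + 186) + 21*√(-1/20))² = (144*316 + 21*(I*√5/10))² = (45504 + 21*I*√5/10)²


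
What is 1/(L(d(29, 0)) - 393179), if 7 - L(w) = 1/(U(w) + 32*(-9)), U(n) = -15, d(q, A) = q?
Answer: -303/119131115 ≈ -2.5434e-6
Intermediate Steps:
L(w) = 2122/303 (L(w) = 7 - 1/(-15 + 32*(-9)) = 7 - 1/(-15 - 288) = 7 - 1/(-303) = 7 - 1*(-1/303) = 7 + 1/303 = 2122/303)
1/(L(d(29, 0)) - 393179) = 1/(2122/303 - 393179) = 1/(-119131115/303) = -303/119131115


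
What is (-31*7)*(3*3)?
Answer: -1953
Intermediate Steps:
(-31*7)*(3*3) = -217*9 = -1953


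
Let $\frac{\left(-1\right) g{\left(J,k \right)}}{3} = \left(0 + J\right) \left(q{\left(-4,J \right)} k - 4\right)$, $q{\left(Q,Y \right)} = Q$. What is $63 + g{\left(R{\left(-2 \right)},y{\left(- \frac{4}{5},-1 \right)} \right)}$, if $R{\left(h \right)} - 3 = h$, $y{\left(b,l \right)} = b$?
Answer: $\frac{327}{5} \approx 65.4$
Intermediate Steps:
$R{\left(h \right)} = 3 + h$
$g{\left(J,k \right)} = - 3 J \left(-4 - 4 k\right)$ ($g{\left(J,k \right)} = - 3 \left(0 + J\right) \left(- 4 k - 4\right) = - 3 J \left(-4 - 4 k\right)$)
$63 + g{\left(R{\left(-2 \right)},y{\left(- \frac{4}{5},-1 \right)} \right)} = 63 + 12 \left(3 - 2\right) \left(1 - \frac{4}{5}\right) = 63 + 12 \cdot 1 \left(1 - \frac{4}{5}\right) = 63 + 12 \cdot 1 \cdot \frac{1}{5} = 63 + \frac{12}{5} = \frac{327}{5}$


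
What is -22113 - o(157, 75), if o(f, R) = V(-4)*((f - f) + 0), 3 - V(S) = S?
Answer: -22113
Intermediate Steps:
V(S) = 3 - S
o(f, R) = 0 (o(f, R) = (3 - 1*(-4))*((f - f) + 0) = (3 + 4)*(0 + 0) = 7*0 = 0)
-22113 - o(157, 75) = -22113 - 1*0 = -22113 + 0 = -22113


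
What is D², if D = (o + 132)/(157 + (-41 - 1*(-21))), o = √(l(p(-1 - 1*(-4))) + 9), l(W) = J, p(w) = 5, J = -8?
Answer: 17689/18769 ≈ 0.94246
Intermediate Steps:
l(W) = -8
o = 1 (o = √(-8 + 9) = √1 = 1)
D = 133/137 (D = (1 + 132)/(157 + (-41 - 1*(-21))) = 133/(157 + (-41 + 21)) = 133/(157 - 20) = 133/137 ≈ 0.97080)
D² = (133/137)² = 17689/18769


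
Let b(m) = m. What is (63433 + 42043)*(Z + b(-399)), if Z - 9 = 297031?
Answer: 31288506116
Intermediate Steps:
Z = 297040 (Z = 9 + 297031 = 297040)
(63433 + 42043)*(Z + b(-399)) = (63433 + 42043)*(297040 - 399) = 105476*296641 = 31288506116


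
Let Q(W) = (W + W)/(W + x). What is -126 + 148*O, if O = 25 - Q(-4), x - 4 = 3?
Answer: 11906/3 ≈ 3968.7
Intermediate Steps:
x = 7 (x = 4 + 3 = 7)
Q(W) = 2*W/(7 + W) (Q(W) = (W + W)/(W + 7) = (2*W)/(7 + W) = 2*W/(7 + W))
O = 83/3 (O = 25 - 2*(-4)/(7 - 4) = 25 - 2*(-4)/3 = 25 - 1*(-8/3) = 25 + 8/3 = 83/3 ≈ 27.667)
-126 + 148*O = -126 + 148*(83/3) = -126 + 12284/3 = 11906/3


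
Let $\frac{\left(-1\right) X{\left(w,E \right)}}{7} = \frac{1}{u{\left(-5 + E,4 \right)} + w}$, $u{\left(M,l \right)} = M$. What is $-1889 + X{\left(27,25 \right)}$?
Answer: $- \frac{88790}{47} \approx -1889.1$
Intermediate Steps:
$X{\left(w,E \right)} = - \frac{7}{-5 + E + w}$ ($X{\left(w,E \right)} = - \frac{7}{\left(-5 + E\right) + w} = - \frac{7}{-5 + E + w}$)
$-1889 + X{\left(27,25 \right)} = -1889 - \frac{7}{-5 + 25 + 27} = -1889 - \frac{7}{47} = - \frac{88790}{47}$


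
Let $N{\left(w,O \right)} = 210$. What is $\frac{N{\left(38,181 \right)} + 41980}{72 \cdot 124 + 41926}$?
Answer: $\frac{21095}{25427} \approx 0.82963$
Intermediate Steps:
$\frac{N{\left(38,181 \right)} + 41980}{72 \cdot 124 + 41926} = \frac{210 + 41980}{72 \cdot 124 + 41926} = \frac{42190}{8928 + 41926} = \frac{42190}{50854} = 42190 \cdot \frac{1}{50854} = \frac{21095}{25427}$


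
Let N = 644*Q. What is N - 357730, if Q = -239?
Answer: -511646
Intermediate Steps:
N = -153916 (N = 644*(-239) = -153916)
N - 357730 = -153916 - 357730 = -511646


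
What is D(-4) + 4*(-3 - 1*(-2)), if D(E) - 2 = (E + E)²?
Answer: 62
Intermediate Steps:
D(E) = 2 + 4*E² (D(E) = 2 + (E + E)² = 2 + (2*E)² = 2 + 4*E²)
D(-4) + 4*(-3 - 1*(-2)) = (2 + 4*(-4)²) + 4*(-3 - 1*(-2)) = (2 + 4*16) + 4*(-3 + 2) = (2 + 64) + 4*(-1) = 66 - 4 = 62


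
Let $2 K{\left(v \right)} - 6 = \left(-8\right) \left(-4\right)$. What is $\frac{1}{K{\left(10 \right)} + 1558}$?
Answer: $\frac{1}{1577} \approx 0.00063412$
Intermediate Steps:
$K{\left(v \right)} = 19$ ($K{\left(v \right)} = 3 + \frac{\left(-8\right) \left(-4\right)}{2} = 3 + \frac{1}{2} \cdot 32 = 3 + 16 = 19$)
$\frac{1}{K{\left(10 \right)} + 1558} = \frac{1}{19 + 1558} = \frac{1}{1577}$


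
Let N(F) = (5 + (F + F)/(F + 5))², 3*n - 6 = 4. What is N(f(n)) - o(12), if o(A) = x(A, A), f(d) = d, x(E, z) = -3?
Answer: 916/25 ≈ 36.640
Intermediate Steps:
n = 10/3 (n = 2 + (⅓)*4 = 2 + 4/3 = 10/3 ≈ 3.3333)
o(A) = -3
N(F) = (5 + 2*F/(5 + F))² (N(F) = (5 + (2*F)/(5 + F))² = (5 + 2*F/(5 + F))²)
N(f(n)) - o(12) = (25 + 7*(10/3))²/(5 + 10/3)² - 1*(-3) = (25 + 70/3)²/(25/3)² + 3 = 9*(145/3)²/625 + 3 = (9/625)*(21025/9) + 3 = 841/25 + 3 = 916/25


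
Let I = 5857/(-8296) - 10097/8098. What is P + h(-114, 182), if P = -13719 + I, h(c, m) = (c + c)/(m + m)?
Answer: -41943243335703/3056735864 ≈ -13722.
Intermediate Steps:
h(c, m) = c/m (h(c, m) = (2*c)/((2*m)) = (2*c)*(1/(2*m)) = c/m)
I = -65597349/33590504 (I = 5857*(-1/8296) - 10097*1/8098 = -5857/8296 - 10097/8098 = -65597349/33590504 ≈ -1.9529)
P = -460893721725/33590504 (P = -13719 - 65597349/33590504 = -460893721725/33590504 ≈ -13721.)
P + h(-114, 182) = -460893721725/33590504 - 114/182 = -460893721725/33590504 - 114*1/182 = -460893721725/33590504 - 57/91 = -41943243335703/3056735864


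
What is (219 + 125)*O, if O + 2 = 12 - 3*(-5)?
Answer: 8600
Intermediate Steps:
O = 25 (O = -2 + (12 - 3*(-5)) = -2 + (12 + 15) = -2 + 27 = 25)
(219 + 125)*O = (219 + 125)*25 = 344*25 = 8600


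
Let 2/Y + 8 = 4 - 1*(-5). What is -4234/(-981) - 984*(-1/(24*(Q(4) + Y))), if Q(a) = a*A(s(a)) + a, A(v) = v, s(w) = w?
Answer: 133369/21582 ≈ 6.1796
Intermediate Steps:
Y = 2 (Y = 2/(-8 + (4 - 1*(-5))) = 2/(-8 + (4 + 5)) = 2/(-8 + 9) = 2/1 = 2*1 = 2)
Q(a) = a + a**2 (Q(a) = a*a + a = a**2 + a = a + a**2)
-4234/(-981) - 984*(-1/(24*(Q(4) + Y))) = -4234/(-981) - 984*(-1/(24*(4*(1 + 4) + 2))) = -4234*(-1/981) - 984*(-1/(24*(4*5 + 2))) = 4234/981 - 984*(-1/(24*(20 + 2))) = 4234/981 - 984/((-24*22)) = 4234/981 - 984/(-528) = 4234/981 - 984*(-1/528) = 4234/981 + 41/22 = 133369/21582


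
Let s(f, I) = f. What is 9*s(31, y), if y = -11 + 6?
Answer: 279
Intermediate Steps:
y = -5
9*s(31, y) = 9*31 = 279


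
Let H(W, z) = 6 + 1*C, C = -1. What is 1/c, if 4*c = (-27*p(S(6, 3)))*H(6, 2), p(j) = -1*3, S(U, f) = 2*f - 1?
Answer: 4/405 ≈ 0.0098765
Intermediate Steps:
S(U, f) = -1 + 2*f
p(j) = -3
H(W, z) = 5 (H(W, z) = 6 + 1*(-1) = 6 - 1 = 5)
c = 405/4 (c = (-27*(-3)*5)/4 = (81*5)/4 = (1/4)*405 = 405/4 ≈ 101.25)
1/c = 1/(405/4) = 4/405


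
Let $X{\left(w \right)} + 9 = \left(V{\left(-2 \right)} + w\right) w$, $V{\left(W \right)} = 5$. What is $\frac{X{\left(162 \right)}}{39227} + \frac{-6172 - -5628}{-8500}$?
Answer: $\frac{3694441}{4903375} \approx 0.75345$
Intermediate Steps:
$X{\left(w \right)} = -9 + w \left(5 + w\right)$ ($X{\left(w \right)} = -9 + \left(5 + w\right) w = -9 + w \left(5 + w\right)$)
$\frac{X{\left(162 \right)}}{39227} + \frac{-6172 - -5628}{-8500} = \frac{-9 + 162^{2} + 5 \cdot 162}{39227} + \frac{-6172 - -5628}{-8500} = \left(-9 + 26244 + 810\right) \frac{1}{39227} + \left(-6172 + 5628\right) \left(- \frac{1}{8500}\right) = 27045 \cdot \frac{1}{39227} - - \frac{8}{125} = \frac{27045}{39227} + \frac{8}{125} = \frac{3694441}{4903375}$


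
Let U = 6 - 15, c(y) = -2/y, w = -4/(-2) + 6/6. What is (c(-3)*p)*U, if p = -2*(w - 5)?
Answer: -24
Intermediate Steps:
w = 3 (w = -4*(-1/2) + 6*(1/6) = 2 + 1 = 3)
U = -9
p = 4 (p = -2*(3 - 5) = -2*(-2) = 4)
(c(-3)*p)*U = (-2/(-3)*4)*(-9) = (-2*(-1/3)*4)*(-9) = ((2/3)*4)*(-9) = (8/3)*(-9) = -24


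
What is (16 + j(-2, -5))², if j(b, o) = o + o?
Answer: 36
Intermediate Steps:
j(b, o) = 2*o
(16 + j(-2, -5))² = (16 + 2*(-5))² = (16 - 10)² = 6² = 36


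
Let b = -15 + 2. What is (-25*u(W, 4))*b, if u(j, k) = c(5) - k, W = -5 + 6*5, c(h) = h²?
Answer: 6825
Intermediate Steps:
W = 25 (W = -5 + 30 = 25)
u(j, k) = 25 - k (u(j, k) = 5² - k = 25 - k)
b = -13
(-25*u(W, 4))*b = -25*(25 - 1*4)*(-13) = -25*(25 - 4)*(-13) = -25*21*(-13) = -525*(-13) = 6825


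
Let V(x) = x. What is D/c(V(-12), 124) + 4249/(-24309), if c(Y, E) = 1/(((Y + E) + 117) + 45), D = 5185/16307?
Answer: 34466264767/396406863 ≈ 86.947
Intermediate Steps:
D = 5185/16307 (D = 5185*(1/16307) = 5185/16307 ≈ 0.31796)
c(Y, E) = 1/(162 + E + Y) (c(Y, E) = 1/(((E + Y) + 117) + 45) = 1/((117 + E + Y) + 45) = 1/(162 + E + Y))
D/c(V(-12), 124) + 4249/(-24309) = 5185/(16307*(1/(162 + 124 - 12))) + 4249/(-24309) = 5185/(16307*(1/274)) + 4249*(-1/24309) = 5185/(16307*(1/274)) - 4249/24309 = (5185/16307)*274 - 4249/24309 = 1420690/16307 - 4249/24309 = 34466264767/396406863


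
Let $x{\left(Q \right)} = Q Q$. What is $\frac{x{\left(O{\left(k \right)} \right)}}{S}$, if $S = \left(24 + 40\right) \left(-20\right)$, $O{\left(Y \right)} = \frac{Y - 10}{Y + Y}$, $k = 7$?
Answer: $- \frac{9}{250880} \approx -3.5874 \cdot 10^{-5}$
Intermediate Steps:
$O{\left(Y \right)} = \frac{-10 + Y}{2 Y}$
$x{\left(Q \right)} = Q^{2}$
$S = -1280$ ($S = 64 \left(-20\right) = -1280$)
$\frac{x{\left(O{\left(k \right)} \right)}}{S} = \frac{\left(\frac{-10 + 7}{2 \cdot 7}\right)^{2}}{-1280} = \left(\frac{1}{2} \cdot \frac{1}{7} \left(-3\right)\right)^{2} \left(- \frac{1}{1280}\right) = \left(- \frac{3}{14}\right)^{2} \left(- \frac{1}{1280}\right) = \frac{9}{196} \left(- \frac{1}{1280}\right) = - \frac{9}{250880}$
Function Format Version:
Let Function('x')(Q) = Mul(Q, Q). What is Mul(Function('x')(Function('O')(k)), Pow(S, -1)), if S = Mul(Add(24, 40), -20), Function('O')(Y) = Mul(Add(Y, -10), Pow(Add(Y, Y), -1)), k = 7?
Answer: Rational(-9, 250880) ≈ -3.5874e-5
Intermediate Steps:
Function('O')(Y) = Mul(Rational(1, 2), Pow(Y, -1), Add(-10, Y)) (Function('O')(Y) = Mul(Add(-10, Y), Pow(Mul(2, Y), -1)) = Mul(Add(-10, Y), Mul(Rational(1, 2), Pow(Y, -1))) = Mul(Rational(1, 2), Pow(Y, -1), Add(-10, Y)))
Function('x')(Q) = Pow(Q, 2)
S = -1280 (S = Mul(64, -20) = -1280)
Mul(Function('x')(Function('O')(k)), Pow(S, -1)) = Mul(Pow(Mul(Rational(1, 2), Pow(7, -1), Add(-10, 7)), 2), Pow(-1280, -1)) = Mul(Pow(Mul(Rational(1, 2), Rational(1, 7), -3), 2), Rational(-1, 1280)) = Mul(Pow(Rational(-3, 14), 2), Rational(-1, 1280)) = Mul(Rational(9, 196), Rational(-1, 1280)) = Rational(-9, 250880)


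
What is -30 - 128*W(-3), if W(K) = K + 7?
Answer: -542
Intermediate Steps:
W(K) = 7 + K
-30 - 128*W(-3) = -30 - 128*(7 - 3) = -30 - 128*4 = -30 - 512 = -542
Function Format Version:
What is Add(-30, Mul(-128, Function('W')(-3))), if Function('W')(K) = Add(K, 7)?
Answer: -542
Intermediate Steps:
Function('W')(K) = Add(7, K)
Add(-30, Mul(-128, Function('W')(-3))) = Add(-30, Mul(-128, Add(7, -3))) = Add(-30, Mul(-128, 4)) = Add(-30, -512) = -542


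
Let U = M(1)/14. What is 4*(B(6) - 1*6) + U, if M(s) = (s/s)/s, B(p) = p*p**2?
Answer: 11761/14 ≈ 840.07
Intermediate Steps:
B(p) = p**3
M(s) = 1/s
U = 1/14 (U = 1/(1*14) = 1*(1/14) = 1/14 ≈ 0.071429)
4*(B(6) - 1*6) + U = 4*(6**3 - 1*6) + 1/14 = 4*(216 - 6) + 1/14 = 4*210 + 1/14 = 840 + 1/14 = 11761/14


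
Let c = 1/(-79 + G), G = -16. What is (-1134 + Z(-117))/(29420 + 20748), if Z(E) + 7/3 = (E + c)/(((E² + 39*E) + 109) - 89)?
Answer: -1481005589/65384205240 ≈ -0.022651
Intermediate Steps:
c = -1/95 (c = 1/(-79 - 16) = 1/(-95) = -1/95 ≈ -0.010526)
Z(E) = -7/3 + (-1/95 + E)/(20 + E² + 39*E) (Z(E) = -7/3 + (E - 1/95)/(((E² + 39*E) + 109) - 89) = -7/3 + (-1/95 + E)/((109 + E² + 39*E) - 89) = -7/3 + (-1/95 + E)/(20 + E² + 39*E))
(-1134 + Z(-117))/(29420 + 20748) = (-1134 + (-13303 - 25650*(-117) - 665*(-117)²)/(285*(20 + (-117)² + 39*(-117))))/(29420 + 20748) = (-1134 + (-13303 + 3001050 - 665*13689)/(285*(20 + 13689 - 4563)))/50168 = (-1134 + (1/285)*(-13303 + 3001050 - 9103185)/9146)*(1/50168) = (-1134 + (1/285)*(1/9146)*(-6115438))*(1/50168) = (-1134 - 3057719/1303305)*(1/50168) = -1481005589/1303305*1/50168 = -1481005589/65384205240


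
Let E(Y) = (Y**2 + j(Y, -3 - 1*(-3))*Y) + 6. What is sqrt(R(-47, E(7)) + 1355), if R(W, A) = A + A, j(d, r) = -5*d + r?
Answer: 5*sqrt(39) ≈ 31.225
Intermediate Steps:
j(d, r) = r - 5*d
E(Y) = 6 - 4*Y**2 (E(Y) = (Y**2 + ((-3 - 1*(-3)) - 5*Y)*Y) + 6 = (Y**2 + ((-3 + 3) - 5*Y)*Y) + 6 = (Y**2 + (0 - 5*Y)*Y) + 6 = (Y**2 + (-5*Y)*Y) + 6 = (Y**2 - 5*Y**2) + 6 = -4*Y**2 + 6 = 6 - 4*Y**2)
R(W, A) = 2*A
sqrt(R(-47, E(7)) + 1355) = sqrt(2*(6 - 4*7**2) + 1355) = sqrt(2*(6 - 4*49) + 1355) = sqrt(2*(6 - 196) + 1355) = sqrt(2*(-190) + 1355) = sqrt(-380 + 1355) = sqrt(975) = 5*sqrt(39)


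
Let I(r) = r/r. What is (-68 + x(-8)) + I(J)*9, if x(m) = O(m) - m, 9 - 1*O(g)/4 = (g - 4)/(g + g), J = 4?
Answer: -18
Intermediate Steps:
O(g) = 36 - 2*(-4 + g)/g (O(g) = 36 - 4*(g - 4)/(g + g) = 36 - 4*(-4 + g)/(2*g) = 36 - 4*(-4 + g)*1/(2*g) = 36 - 2*(-4 + g)/g)
x(m) = 34 - m + 8/m (x(m) = (34 + 8/m) - m = 34 - m + 8/m)
I(r) = 1
(-68 + x(-8)) + I(J)*9 = (-68 + (34 - 1*(-8) + 8/(-8))) + 1*9 = (-68 + (34 + 8 + 8*(-⅛))) + 9 = (-68 + (34 + 8 - 1)) + 9 = (-68 + 41) + 9 = -27 + 9 = -18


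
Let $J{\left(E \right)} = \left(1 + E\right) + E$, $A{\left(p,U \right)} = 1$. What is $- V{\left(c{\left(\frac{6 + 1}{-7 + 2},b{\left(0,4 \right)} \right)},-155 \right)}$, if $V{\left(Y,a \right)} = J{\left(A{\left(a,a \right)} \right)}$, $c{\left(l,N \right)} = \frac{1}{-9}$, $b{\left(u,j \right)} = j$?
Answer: $-3$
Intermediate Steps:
$J{\left(E \right)} = 1 + 2 E$
$c{\left(l,N \right)} = - \frac{1}{9}$
$V{\left(Y,a \right)} = 3$ ($V{\left(Y,a \right)} = 1 + 2 \cdot 1 = 1 + 2 = 3$)
$- V{\left(c{\left(\frac{6 + 1}{-7 + 2},b{\left(0,4 \right)} \right)},-155 \right)} = \left(-1\right) 3 = -3$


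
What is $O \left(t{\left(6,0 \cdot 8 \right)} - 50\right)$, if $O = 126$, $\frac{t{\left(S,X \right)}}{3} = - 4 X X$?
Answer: $-6300$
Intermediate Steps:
$t{\left(S,X \right)} = - 12 X^{2}$ ($t{\left(S,X \right)} = 3 - 4 X X = 3 \left(- 4 X^{2}\right) = - 12 X^{2}$)
$O \left(t{\left(6,0 \cdot 8 \right)} - 50\right) = 126 \left(- 12 \left(0 \cdot 8\right)^{2} - 50\right) = 126 \left(- 12 \cdot 0^{2} - 50\right) = 126 \left(\left(-12\right) 0 - 50\right) = 126 \left(0 - 50\right) = 126 \left(-50\right) = -6300$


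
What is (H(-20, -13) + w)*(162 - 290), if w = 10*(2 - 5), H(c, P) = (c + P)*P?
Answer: -51072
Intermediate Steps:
H(c, P) = P*(P + c) (H(c, P) = (P + c)*P = P*(P + c))
w = -30 (w = 10*(-3) = -30)
(H(-20, -13) + w)*(162 - 290) = (-13*(-13 - 20) - 30)*(162 - 290) = (-13*(-33) - 30)*(-128) = (429 - 30)*(-128) = 399*(-128) = -51072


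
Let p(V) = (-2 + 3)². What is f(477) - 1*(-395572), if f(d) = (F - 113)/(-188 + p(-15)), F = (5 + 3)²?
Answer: 73972013/187 ≈ 3.9557e+5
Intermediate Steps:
F = 64 (F = 8² = 64)
p(V) = 1 (p(V) = 1² = 1)
f(d) = 49/187 (f(d) = (64 - 113)/(-188 + 1) = -49/(-187) = -49*(-1/187) = 49/187)
f(477) - 1*(-395572) = 49/187 - 1*(-395572) = 49/187 + 395572 = 73972013/187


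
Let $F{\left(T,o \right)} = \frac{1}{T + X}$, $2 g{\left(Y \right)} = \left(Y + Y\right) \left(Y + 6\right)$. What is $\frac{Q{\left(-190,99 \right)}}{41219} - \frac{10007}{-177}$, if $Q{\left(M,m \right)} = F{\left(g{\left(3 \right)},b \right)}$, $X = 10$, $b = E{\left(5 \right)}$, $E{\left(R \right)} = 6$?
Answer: $\frac{15261705898}{269943231} \approx 56.537$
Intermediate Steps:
$b = 6$
$g{\left(Y \right)} = Y \left(6 + Y\right)$ ($g{\left(Y \right)} = \frac{\left(Y + Y\right) \left(Y + 6\right)}{2} = \frac{2 Y \left(6 + Y\right)}{2} = Y \left(6 + Y\right)$)
$F{\left(T,o \right)} = \frac{1}{10 + T}$ ($F{\left(T,o \right)} = \frac{1}{T + 10} = \frac{1}{10 + T}$)
$Q{\left(M,m \right)} = \frac{1}{37}$ ($Q{\left(M,m \right)} = \frac{1}{10 + 3 \left(6 + 3\right)} = \frac{1}{10 + 3 \cdot 9} = \frac{1}{10 + 27} = \frac{1}{37}$)
$\frac{Q{\left(-190,99 \right)}}{41219} - \frac{10007}{-177} = \frac{1}{37 \cdot 41219} - \frac{10007}{-177} = \frac{1}{37} \cdot \frac{1}{41219} - - \frac{10007}{177} = \frac{1}{1525103} + \frac{10007}{177} = \frac{15261705898}{269943231}$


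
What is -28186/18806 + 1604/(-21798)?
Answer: -161140813/102483297 ≈ -1.5724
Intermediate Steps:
-28186/18806 + 1604/(-21798) = -28186*1/18806 + 1604*(-1/21798) = -14093/9403 - 802/10899 = -161140813/102483297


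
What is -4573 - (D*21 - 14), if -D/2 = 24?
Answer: -3551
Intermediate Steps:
D = -48 (D = -2*24 = -48)
-4573 - (D*21 - 14) = -4573 - (-48*21 - 14) = -4573 - (-1008 - 14) = -4573 - 1*(-1022) = -4573 + 1022 = -3551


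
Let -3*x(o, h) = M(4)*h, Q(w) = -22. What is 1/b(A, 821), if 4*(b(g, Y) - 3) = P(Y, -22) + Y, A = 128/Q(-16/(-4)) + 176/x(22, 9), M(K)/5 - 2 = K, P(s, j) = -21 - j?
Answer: 2/417 ≈ 0.0047962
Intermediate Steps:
M(K) = 10 + 5*K
x(o, h) = -10*h (x(o, h) = -(10 + 5*4)*h/3 = -(10 + 20)*h/3 = -10*h)
A = -3848/495 (A = 128/(-22) + 176/((-10*9)) = 128*(-1/22) + 176/(-90) = -64/11 + 176*(-1/90) = -64/11 - 88/45 = -3848/495 ≈ -7.7737)
b(g, Y) = 13/4 + Y/4 (b(g, Y) = 3 + ((-21 - 1*(-22)) + Y)/4 = 3 + ((-21 + 22) + Y)/4 = 3 + (1 + Y)/4 = 3 + (¼ + Y/4) = 13/4 + Y/4)
1/b(A, 821) = 1/(13/4 + (¼)*821) = 1/(13/4 + 821/4) = 1/(417/2) = 2/417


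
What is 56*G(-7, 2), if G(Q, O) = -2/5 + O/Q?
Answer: -192/5 ≈ -38.400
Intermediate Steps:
G(Q, O) = -2/5 + O/Q (G(Q, O) = -2*1/5 + O/Q = -2/5 + O/Q)
56*G(-7, 2) = 56*(-2/5 + 2/(-7)) = 56*(-2/5 + 2*(-1/7)) = 56*(-2/5 - 2/7) = 56*(-24/35) = -192/5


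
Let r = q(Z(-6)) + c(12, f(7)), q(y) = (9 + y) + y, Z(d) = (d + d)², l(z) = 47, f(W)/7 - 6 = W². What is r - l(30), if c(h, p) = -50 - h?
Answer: 188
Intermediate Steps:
f(W) = 42 + 7*W²
Z(d) = 4*d² (Z(d) = (2*d)² = 4*d²)
q(y) = 9 + 2*y
r = 235 (r = (9 + 2*(4*(-6)²)) + (-50 - 1*12) = (9 + 2*(4*36)) + (-50 - 12) = (9 + 2*144) - 62 = (9 + 288) - 62 = 297 - 62 = 235)
r - l(30) = 235 - 1*47 = 235 - 47 = 188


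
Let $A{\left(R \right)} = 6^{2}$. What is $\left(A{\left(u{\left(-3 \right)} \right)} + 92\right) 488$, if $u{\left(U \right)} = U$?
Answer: $62464$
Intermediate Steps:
$A{\left(R \right)} = 36$
$\left(A{\left(u{\left(-3 \right)} \right)} + 92\right) 488 = \left(36 + 92\right) 488 = 128 \cdot 488 = 62464$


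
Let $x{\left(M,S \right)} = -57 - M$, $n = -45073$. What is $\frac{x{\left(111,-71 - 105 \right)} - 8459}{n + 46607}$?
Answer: $- \frac{8627}{1534} \approx -5.6239$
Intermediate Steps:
$\frac{x{\left(111,-71 - 105 \right)} - 8459}{n + 46607} = \frac{\left(-57 - 111\right) - 8459}{-45073 + 46607} = \frac{\left(-57 - 111\right) - 8459}{1534} = \left(-168 - 8459\right) \frac{1}{1534} = \left(-8627\right) \frac{1}{1534} = - \frac{8627}{1534}$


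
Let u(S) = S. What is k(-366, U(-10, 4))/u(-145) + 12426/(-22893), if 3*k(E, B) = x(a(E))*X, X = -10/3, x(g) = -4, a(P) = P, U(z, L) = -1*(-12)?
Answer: -1142110/1991691 ≈ -0.57344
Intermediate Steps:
U(z, L) = 12
X = -10/3 (X = -10*1/3 = -10/3 ≈ -3.3333)
k(E, B) = 40/9 (k(E, B) = (-4*(-10/3))/3 = (1/3)*(40/3) = 40/9)
k(-366, U(-10, 4))/u(-145) + 12426/(-22893) = (40/9)/(-145) + 12426/(-22893) = (40/9)*(-1/145) + 12426*(-1/22893) = -8/261 - 4142/7631 = -1142110/1991691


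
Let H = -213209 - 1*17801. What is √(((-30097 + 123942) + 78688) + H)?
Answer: I*√58477 ≈ 241.82*I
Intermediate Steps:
H = -231010 (H = -213209 - 17801 = -231010)
√(((-30097 + 123942) + 78688) + H) = √(((-30097 + 123942) + 78688) - 231010) = √((93845 + 78688) - 231010) = √(172533 - 231010) = √(-58477) = I*√58477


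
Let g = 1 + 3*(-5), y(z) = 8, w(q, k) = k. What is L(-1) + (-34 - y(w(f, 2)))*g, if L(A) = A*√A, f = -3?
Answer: 588 - I ≈ 588.0 - 1.0*I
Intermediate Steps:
g = -14 (g = 1 - 15 = -14)
L(A) = A^(3/2)
L(-1) + (-34 - y(w(f, 2)))*g = (-1)^(3/2) + (-34 - 1*8)*(-14) = -I + (-34 - 8)*(-14) = -I - 42*(-14) = -I + 588 = 588 - I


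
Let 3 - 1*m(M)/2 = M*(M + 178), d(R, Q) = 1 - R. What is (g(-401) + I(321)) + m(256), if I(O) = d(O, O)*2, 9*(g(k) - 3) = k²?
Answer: -1844750/9 ≈ -2.0497e+5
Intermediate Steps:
g(k) = 3 + k²/9
I(O) = 2 - 2*O (I(O) = (1 - O)*2 = 2 - 2*O)
m(M) = 6 - 2*M*(178 + M) (m(M) = 6 - 2*M*(M + 178) = 6 - 2*M*(178 + M))
(g(-401) + I(321)) + m(256) = ((3 + (⅑)*(-401)²) + (2 - 2*321)) + (6 - 356*256 - 2*256²) = ((3 + (⅑)*160801) + (2 - 642)) + (6 - 91136 - 2*65536) = ((3 + 160801/9) - 640) + (6 - 91136 - 131072) = (160828/9 - 640) - 222202 = 155068/9 - 222202 = -1844750/9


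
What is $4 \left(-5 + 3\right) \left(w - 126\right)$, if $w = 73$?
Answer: $424$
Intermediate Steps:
$4 \left(-5 + 3\right) \left(w - 126\right) = 4 \left(-5 + 3\right) \left(73 - 126\right) = 4 \left(-2\right) \left(-53\right) = \left(-8\right) \left(-53\right) = 424$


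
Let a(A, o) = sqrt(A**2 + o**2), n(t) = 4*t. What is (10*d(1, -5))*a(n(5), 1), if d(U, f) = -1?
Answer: -10*sqrt(401) ≈ -200.25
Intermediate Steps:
(10*d(1, -5))*a(n(5), 1) = (10*(-1))*sqrt((4*5)**2 + 1**2) = -10*sqrt(20**2 + 1) = -10*sqrt(400 + 1) = -10*sqrt(401)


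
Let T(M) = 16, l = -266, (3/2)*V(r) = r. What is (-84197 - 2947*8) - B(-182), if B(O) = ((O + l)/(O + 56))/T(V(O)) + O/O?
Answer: -969968/9 ≈ -1.0777e+5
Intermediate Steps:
V(r) = 2*r/3
B(O) = 1 + (-266 + O)/(16*(56 + O)) (B(O) = ((O - 266)/(O + 56))/16 + O/O = ((-266 + O)/(56 + O))*(1/16) + 1 = (-266 + O)/(16*(56 + O)) + 1 = 1 + (-266 + O)/(16*(56 + O)))
(-84197 - 2947*8) - B(-182) = (-84197 - 2947*8) - (630 + 17*(-182))/(16*(56 - 182)) = (-84197 - 23576) - (630 - 3094)/(16*(-126)) = -107773 - (-1)*(-2464)/(16*126) = -107773 - 1*11/9 = -107773 - 11/9 = -969968/9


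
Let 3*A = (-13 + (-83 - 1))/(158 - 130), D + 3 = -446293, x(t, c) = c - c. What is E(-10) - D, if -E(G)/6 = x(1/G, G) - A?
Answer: 6248047/14 ≈ 4.4629e+5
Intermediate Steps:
x(t, c) = 0
D = -446296 (D = -3 - 446293 = -446296)
A = -97/84 (A = ((-13 + (-83 - 1))/(158 - 130))/3 = ((-13 - 84)/28)/3 = (-97*1/28)/3 = (⅓)*(-97/28) = -97/84 ≈ -1.1548)
E(G) = -97/14 (E(G) = -6*(0 - 1*(-97/84)) = -6*(0 + 97/84) = -6*97/84 = -97/14)
E(-10) - D = -97/14 - 1*(-446296) = -97/14 + 446296 = 6248047/14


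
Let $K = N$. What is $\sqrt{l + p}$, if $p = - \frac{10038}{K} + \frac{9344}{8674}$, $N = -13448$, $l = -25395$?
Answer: $\frac{i \sqrt{3211615737937873}}{355634} \approx 159.35 i$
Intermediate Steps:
$K = -13448$
$p = \frac{53181931}{29161988}$ ($p = - \frac{10038}{-13448} + \frac{9344}{8674} = \left(-10038\right) \left(- \frac{1}{13448}\right) + 9344 \cdot \frac{1}{8674} = \frac{5019}{6724} + \frac{4672}{4337} = \frac{53181931}{29161988} \approx 1.8237$)
$\sqrt{l + p} = \sqrt{-25395 + \frac{53181931}{29161988}} = \sqrt{- \frac{740515503329}{29161988}} = \frac{i \sqrt{3211615737937873}}{355634}$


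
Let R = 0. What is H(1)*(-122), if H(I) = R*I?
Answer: 0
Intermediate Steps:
H(I) = 0 (H(I) = 0*I = 0)
H(1)*(-122) = 0*(-122) = 0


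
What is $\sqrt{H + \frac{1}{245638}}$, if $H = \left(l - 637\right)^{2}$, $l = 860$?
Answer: $\frac{\sqrt{3000549747116714}}{245638} \approx 223.0$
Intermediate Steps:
$H = 49729$ ($H = \left(860 - 637\right)^{2} = 223^{2} = 49729$)
$\sqrt{H + \frac{1}{245638}} = \sqrt{49729 + \frac{1}{245638}} = \sqrt{\frac{12215332103}{245638}} = \frac{\sqrt{3000549747116714}}{245638}$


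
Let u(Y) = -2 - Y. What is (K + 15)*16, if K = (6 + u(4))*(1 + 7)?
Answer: 240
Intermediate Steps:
K = 0 (K = (6 + (-2 - 1*4))*(1 + 7) = (6 + (-2 - 4))*8 = (6 - 6)*8 = 0*8 = 0)
(K + 15)*16 = (0 + 15)*16 = 15*16 = 240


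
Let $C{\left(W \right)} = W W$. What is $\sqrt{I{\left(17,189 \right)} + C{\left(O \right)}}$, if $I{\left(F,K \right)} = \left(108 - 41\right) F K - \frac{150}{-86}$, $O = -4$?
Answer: $\frac{2 \sqrt{99517222}}{43} \approx 463.99$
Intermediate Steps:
$C{\left(W \right)} = W^{2}$
$I{\left(F,K \right)} = \frac{75}{43} + 67 F K$ ($I{\left(F,K \right)} = 67 F K - - \frac{75}{43} = 67 F K + \frac{75}{43} = \frac{75}{43} + 67 F K$)
$\sqrt{I{\left(17,189 \right)} + C{\left(O \right)}} = \sqrt{\left(\frac{75}{43} + 67 \cdot 17 \cdot 189\right) + \left(-4\right)^{2}} = \sqrt{\left(\frac{75}{43} + 215271\right) + 16} = \sqrt{\frac{9256728}{43} + 16} = \sqrt{\frac{9257416}{43}} = \frac{2 \sqrt{99517222}}{43}$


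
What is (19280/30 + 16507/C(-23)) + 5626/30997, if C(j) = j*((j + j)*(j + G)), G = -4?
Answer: 568704865589/885460302 ≈ 642.27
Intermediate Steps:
C(j) = 2*j²*(-4 + j) (C(j) = j*((j + j)*(j - 4)) = j*((2*j)*(-4 + j)) = j*(2*j*(-4 + j)) = 2*j²*(-4 + j))
(19280/30 + 16507/C(-23)) + 5626/30997 = (19280/30 + 16507/((2*(-23)²*(-4 - 23)))) + 5626/30997 = (19280*(1/30) + 16507/((2*529*(-27)))) + 5626*(1/30997) = (1928/3 + 16507/(-28566)) + 5626/30997 = (1928/3 + 16507*(-1/28566)) + 5626/30997 = (1928/3 - 16507/28566) + 5626/30997 = 18341909/28566 + 5626/30997 = 568704865589/885460302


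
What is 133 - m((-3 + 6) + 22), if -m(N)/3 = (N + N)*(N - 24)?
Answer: 283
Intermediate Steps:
m(N) = -6*N*(-24 + N) (m(N) = -3*(N + N)*(N - 24) = -3*2*N*(-24 + N) = -6*N*(-24 + N))
133 - m((-3 + 6) + 22) = 133 - 6*((-3 + 6) + 22)*(24 - ((-3 + 6) + 22)) = 133 - 6*(3 + 22)*(24 - (3 + 22)) = 133 - 6*25*(24 - 1*25) = 133 - 6*25*(24 - 25) = 133 - 6*25*(-1) = 133 - 1*(-150) = 133 + 150 = 283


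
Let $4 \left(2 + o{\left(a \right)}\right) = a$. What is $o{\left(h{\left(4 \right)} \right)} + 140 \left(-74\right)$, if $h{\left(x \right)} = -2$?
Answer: $- \frac{20725}{2} \approx -10363.0$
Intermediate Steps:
$o{\left(a \right)} = -2 + \frac{a}{4}$
$o{\left(h{\left(4 \right)} \right)} + 140 \left(-74\right) = \left(-2 + \frac{1}{4} \left(-2\right)\right) + 140 \left(-74\right) = \left(-2 - \frac{1}{2}\right) - 10360 = - \frac{5}{2} - 10360 = - \frac{20725}{2}$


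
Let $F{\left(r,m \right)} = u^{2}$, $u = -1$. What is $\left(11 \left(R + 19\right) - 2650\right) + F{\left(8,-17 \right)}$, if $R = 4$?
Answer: $-2396$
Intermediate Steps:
$F{\left(r,m \right)} = 1$ ($F{\left(r,m \right)} = \left(-1\right)^{2} = 1$)
$\left(11 \left(R + 19\right) - 2650\right) + F{\left(8,-17 \right)} = \left(11 \left(4 + 19\right) - 2650\right) + 1 = \left(11 \cdot 23 - 2650\right) + 1 = \left(253 - 2650\right) + 1 = -2397 + 1 = -2396$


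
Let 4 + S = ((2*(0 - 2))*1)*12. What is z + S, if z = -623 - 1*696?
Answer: -1371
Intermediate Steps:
z = -1319 (z = -623 - 696 = -1319)
S = -52 (S = -4 + ((2*(0 - 2))*1)*12 = -4 + ((2*(-2))*1)*12 = -4 - 4*1*12 = -4 - 4*12 = -4 - 48 = -52)
z + S = -1319 - 52 = -1371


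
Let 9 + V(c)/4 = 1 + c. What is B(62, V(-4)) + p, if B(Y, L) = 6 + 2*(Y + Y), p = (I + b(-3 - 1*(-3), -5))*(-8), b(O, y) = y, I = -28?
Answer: 518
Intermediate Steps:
V(c) = -32 + 4*c (V(c) = -36 + 4*(1 + c) = -36 + (4 + 4*c) = -32 + 4*c)
p = 264 (p = (-28 - 5)*(-8) = -33*(-8) = 264)
B(Y, L) = 6 + 4*Y (B(Y, L) = 6 + 2*(2*Y) = 6 + 4*Y)
B(62, V(-4)) + p = (6 + 4*62) + 264 = (6 + 248) + 264 = 254 + 264 = 518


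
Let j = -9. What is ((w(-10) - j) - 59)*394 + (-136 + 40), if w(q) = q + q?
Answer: -27676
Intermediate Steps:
w(q) = 2*q
((w(-10) - j) - 59)*394 + (-136 + 40) = ((2*(-10) - 1*(-9)) - 59)*394 + (-136 + 40) = ((-20 + 9) - 59)*394 - 96 = (-11 - 59)*394 - 96 = -70*394 - 96 = -27580 - 96 = -27676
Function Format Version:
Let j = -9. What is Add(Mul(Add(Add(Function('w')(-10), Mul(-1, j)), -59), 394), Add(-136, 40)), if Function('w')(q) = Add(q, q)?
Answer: -27676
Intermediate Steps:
Function('w')(q) = Mul(2, q)
Add(Mul(Add(Add(Function('w')(-10), Mul(-1, j)), -59), 394), Add(-136, 40)) = Add(Mul(Add(Add(Mul(2, -10), Mul(-1, -9)), -59), 394), Add(-136, 40)) = Add(Mul(Add(Add(-20, 9), -59), 394), -96) = Add(Mul(Add(-11, -59), 394), -96) = Add(Mul(-70, 394), -96) = Add(-27580, -96) = -27676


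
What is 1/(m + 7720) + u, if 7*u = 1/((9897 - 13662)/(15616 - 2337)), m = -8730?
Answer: -383947/760530 ≈ -0.50484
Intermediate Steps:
u = -1897/3765 (u = 1/(7*(((9897 - 13662)/(15616 - 2337)))) = 1/(7*((-3765/13279))) = 1/(7*((-3765*1/13279))) = 1/(7*(-3765/13279)) = (⅐)*(-13279/3765) = -1897/3765 ≈ -0.50385)
1/(m + 7720) + u = 1/(-8730 + 7720) - 1897/3765 = 1/(-1010) - 1897/3765 = -1/1010 - 1897/3765 = -383947/760530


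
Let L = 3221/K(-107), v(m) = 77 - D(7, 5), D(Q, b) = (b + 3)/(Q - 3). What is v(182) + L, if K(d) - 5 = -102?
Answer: 4054/97 ≈ 41.794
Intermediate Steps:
D(Q, b) = (3 + b)/(-3 + Q)
K(d) = -97 (K(d) = 5 - 102 = -97)
v(m) = 75 (v(m) = 77 - (3 + 5)/(-3 + 7) = 77 - 8/4 = 77 - 1*2 = 77 - 2 = 75)
L = -3221/97 (L = 3221/(-97) = 3221*(-1/97) = -3221/97 ≈ -33.206)
v(182) + L = 75 - 3221/97 = 4054/97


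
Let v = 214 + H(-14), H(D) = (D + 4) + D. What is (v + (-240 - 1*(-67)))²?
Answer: 289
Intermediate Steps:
H(D) = 4 + 2*D (H(D) = (4 + D) + D = 4 + 2*D)
v = 190 (v = 214 + (4 + 2*(-14)) = 214 + (4 - 28) = 214 - 24 = 190)
(v + (-240 - 1*(-67)))² = (190 + (-240 - 1*(-67)))² = (190 + (-240 + 67))² = (190 - 173)² = 17² = 289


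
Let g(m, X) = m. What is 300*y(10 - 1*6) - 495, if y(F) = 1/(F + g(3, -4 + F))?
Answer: -3165/7 ≈ -452.14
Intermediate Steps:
y(F) = 1/(3 + F) (y(F) = 1/(F + 3) = 1/(3 + F))
300*y(10 - 1*6) - 495 = 300/(3 + (10 - 1*6)) - 495 = 300/(3 + (10 - 6)) - 495 = 300/(3 + 4) - 495 = 300/7 - 495 = -3165/7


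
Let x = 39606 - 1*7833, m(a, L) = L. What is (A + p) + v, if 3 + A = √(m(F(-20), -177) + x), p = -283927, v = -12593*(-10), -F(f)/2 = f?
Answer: -158000 + 2*√7899 ≈ -1.5782e+5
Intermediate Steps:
F(f) = -2*f
x = 31773 (x = 39606 - 7833 = 31773)
v = 125930
A = -3 + 2*√7899 (A = -3 + √(-177 + 31773) = -3 + √31596 = -3 + 2*√7899 ≈ 174.75)
(A + p) + v = ((-3 + 2*√7899) - 283927) + 125930 = (-283930 + 2*√7899) + 125930 = -158000 + 2*√7899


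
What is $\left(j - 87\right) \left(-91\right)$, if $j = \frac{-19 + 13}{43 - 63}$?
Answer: $\frac{78897}{10} \approx 7889.7$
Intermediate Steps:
$j = \frac{3}{10}$ ($j = - \frac{6}{-20} = \left(-6\right) \left(- \frac{1}{20}\right) = \frac{3}{10} \approx 0.3$)
$\left(j - 87\right) \left(-91\right) = \left(\frac{3}{10} - 87\right) \left(-91\right) = \left(- \frac{867}{10}\right) \left(-91\right) = \frac{78897}{10}$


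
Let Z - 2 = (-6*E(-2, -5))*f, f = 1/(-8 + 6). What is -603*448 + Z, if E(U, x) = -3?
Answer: -270151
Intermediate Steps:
f = -½ (f = 1/(-2) = -½ ≈ -0.50000)
Z = -7 (Z = 2 - 6*(-3)*(-½) = 2 + 18*(-½) = 2 - 9 = -7)
-603*448 + Z = -603*448 - 7 = -270144 - 7 = -270151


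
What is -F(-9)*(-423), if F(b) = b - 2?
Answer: -4653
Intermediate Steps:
F(b) = -2 + b
-F(-9)*(-423) = -(-2 - 9)*(-423) = -1*(-11)*(-423) = 11*(-423) = -4653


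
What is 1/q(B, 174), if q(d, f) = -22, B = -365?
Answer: -1/22 ≈ -0.045455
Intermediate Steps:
1/q(B, 174) = 1/(-22) = -1/22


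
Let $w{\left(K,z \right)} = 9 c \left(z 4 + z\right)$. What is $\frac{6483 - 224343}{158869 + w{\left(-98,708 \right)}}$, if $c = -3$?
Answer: $- \frac{217860}{63289} \approx -3.4423$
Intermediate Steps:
$w{\left(K,z \right)} = - 135 z$ ($w{\left(K,z \right)} = 9 \left(-3\right) \left(z 4 + z\right) = - 27 \left(4 z + z\right) = - 27 \cdot 5 z = - 135 z$)
$\frac{6483 - 224343}{158869 + w{\left(-98,708 \right)}} = \frac{6483 - 224343}{158869 - 95580} = - \frac{217860}{158869 - 95580} = - \frac{217860}{63289}$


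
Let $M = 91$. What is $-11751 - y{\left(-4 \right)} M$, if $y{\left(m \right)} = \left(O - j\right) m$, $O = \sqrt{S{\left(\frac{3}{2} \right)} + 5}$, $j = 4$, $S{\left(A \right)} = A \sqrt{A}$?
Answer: $-13207 + 182 \sqrt{20 + 3 \sqrt{6}} \approx -12255.0$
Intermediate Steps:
$S{\left(A \right)} = A^{\frac{3}{2}}$
$O = \sqrt{5 + \frac{3 \sqrt{6}}{4}}$ ($O = \sqrt{\left(\frac{3}{2}\right)^{\frac{3}{2}} + 5} = \sqrt{\frac{3 \sqrt{6}}{4} + 5} = \sqrt{5 + \frac{3 \sqrt{6}}{4}} \approx 2.6148$)
$y{\left(m \right)} = m \left(-4 + \frac{\sqrt{20 + 3 \sqrt{6}}}{2}\right)$ ($y{\left(m \right)} = \left(\frac{\sqrt{20 + 3 \sqrt{6}}}{2} - 4\right) m = \left(-4 + \frac{\sqrt{20 + 3 \sqrt{6}}}{2}\right) m = m \left(-4 + \frac{\sqrt{20 + 3 \sqrt{6}}}{2}\right)$)
$-11751 - y{\left(-4 \right)} M = -11751 - \frac{1}{2} \left(-4\right) \left(-8 + \sqrt{20 + 3 \sqrt{6}}\right) 91 = -11751 - \left(16 - 2 \sqrt{20 + 3 \sqrt{6}}\right) 91 = -11751 - \left(1456 - 182 \sqrt{20 + 3 \sqrt{6}}\right) = -13207 + 182 \sqrt{20 + 3 \sqrt{6}}$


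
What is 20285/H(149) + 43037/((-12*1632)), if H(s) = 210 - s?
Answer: 394636183/1194624 ≈ 330.34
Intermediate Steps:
20285/H(149) + 43037/((-12*1632)) = 20285/(210 - 1*149) + 43037/((-12*1632)) = 20285/(210 - 149) + 43037/(-19584) = 20285/61 + 43037*(-1/19584) = 20285*(1/61) - 43037/19584 = 20285/61 - 43037/19584 = 394636183/1194624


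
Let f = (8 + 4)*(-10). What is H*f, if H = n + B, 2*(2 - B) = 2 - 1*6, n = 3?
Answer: -840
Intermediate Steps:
B = 4 (B = 2 - (2 - 1*6)/2 = 2 - (2 - 6)/2 = 2 - 1/2*(-4) = 2 + 2 = 4)
f = -120 (f = 12*(-10) = -120)
H = 7 (H = 3 + 4 = 7)
H*f = 7*(-120) = -840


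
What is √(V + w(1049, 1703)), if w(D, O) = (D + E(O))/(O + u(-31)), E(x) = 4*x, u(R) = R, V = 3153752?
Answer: √2204147943690/836 ≈ 1775.9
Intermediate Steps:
w(D, O) = (D + 4*O)/(-31 + O) (w(D, O) = (D + 4*O)/(O - 31) = (D + 4*O)/(-31 + O))
√(V + w(1049, 1703)) = √(3153752 + (1049 + 4*1703)/(-31 + 1703)) = √(3153752 + (1049 + 6812)/1672) = √(3153752 + (1/1672)*7861) = √(3153752 + 7861/1672) = √(5273081205/1672) = √2204147943690/836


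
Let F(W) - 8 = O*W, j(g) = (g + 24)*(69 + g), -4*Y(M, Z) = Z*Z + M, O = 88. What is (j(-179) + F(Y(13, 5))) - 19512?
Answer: -3290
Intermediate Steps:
Y(M, Z) = -M/4 - Z²/4 (Y(M, Z) = -(Z*Z + M)/4 = -(Z² + M)/4 = -(M + Z²)/4 = -M/4 - Z²/4)
j(g) = (24 + g)*(69 + g)
F(W) = 8 + 88*W
(j(-179) + F(Y(13, 5))) - 19512 = ((1656 + (-179)² + 93*(-179)) + (8 + 88*(-¼*13 - ¼*5²))) - 19512 = ((1656 + 32041 - 16647) + (8 + 88*(-13/4 - ¼*25))) - 19512 = (17050 + (8 + 88*(-13/4 - 25/4))) - 19512 = (17050 + (8 + 88*(-19/2))) - 19512 = (17050 + (8 - 836)) - 19512 = (17050 - 828) - 19512 = 16222 - 19512 = -3290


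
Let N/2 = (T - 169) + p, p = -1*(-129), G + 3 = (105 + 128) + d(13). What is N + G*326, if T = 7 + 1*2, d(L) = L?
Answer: 79156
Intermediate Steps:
G = 243 (G = -3 + ((105 + 128) + 13) = -3 + (233 + 13) = -3 + 246 = 243)
T = 9 (T = 7 + 2 = 9)
p = 129
N = -62 (N = 2*((9 - 169) + 129) = 2*(-160 + 129) = 2*(-31) = -62)
N + G*326 = -62 + 243*326 = -62 + 79218 = 79156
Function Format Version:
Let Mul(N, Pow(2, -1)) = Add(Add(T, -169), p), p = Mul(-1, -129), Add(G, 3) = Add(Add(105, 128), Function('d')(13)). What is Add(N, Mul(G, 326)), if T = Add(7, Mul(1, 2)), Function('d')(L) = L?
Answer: 79156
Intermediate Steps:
G = 243 (G = Add(-3, Add(Add(105, 128), 13)) = Add(-3, Add(233, 13)) = Add(-3, 246) = 243)
T = 9 (T = Add(7, 2) = 9)
p = 129
N = -62 (N = Mul(2, Add(Add(9, -169), 129)) = Mul(2, Add(-160, 129)) = Mul(2, -31) = -62)
Add(N, Mul(G, 326)) = Add(-62, Mul(243, 326)) = Add(-62, 79218) = 79156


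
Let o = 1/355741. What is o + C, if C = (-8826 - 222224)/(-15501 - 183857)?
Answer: 41097078704/35459907139 ≈ 1.1590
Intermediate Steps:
o = 1/355741 ≈ 2.8110e-6
C = 115525/99679 (C = -231050/(-199358) = -231050*(-1/199358) = 115525/99679 ≈ 1.1590)
o + C = 1/355741 + 115525/99679 = 41097078704/35459907139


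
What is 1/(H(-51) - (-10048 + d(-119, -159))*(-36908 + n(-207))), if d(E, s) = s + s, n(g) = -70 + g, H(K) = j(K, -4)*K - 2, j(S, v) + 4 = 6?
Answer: -1/385459814 ≈ -2.5943e-9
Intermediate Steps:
j(S, v) = 2 (j(S, v) = -4 + 6 = 2)
H(K) = -2 + 2*K (H(K) = 2*K - 2 = -2 + 2*K)
d(E, s) = 2*s
1/(H(-51) - (-10048 + d(-119, -159))*(-36908 + n(-207))) = 1/((-2 + 2*(-51)) - (-10048 + 2*(-159))*(-36908 + (-70 - 207))) = 1/((-2 - 102) - (-10048 - 318)*(-36908 - 277)) = 1/(-104 - (-10366)*(-37185)) = 1/(-104 - 1*385459710) = 1/(-104 - 385459710) = 1/(-385459814) = -1/385459814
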